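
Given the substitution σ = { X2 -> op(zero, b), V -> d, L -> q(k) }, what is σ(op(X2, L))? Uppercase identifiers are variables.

Replace each occurrence of X2 with op(zero, b).
Replace each occurrence of L with q(k).
Result: op(op(zero, b), q(k)).

op(op(zero, b), q(k))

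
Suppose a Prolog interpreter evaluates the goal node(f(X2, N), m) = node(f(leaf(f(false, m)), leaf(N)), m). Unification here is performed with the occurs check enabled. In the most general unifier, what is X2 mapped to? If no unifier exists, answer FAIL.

Decompose node/2: f(X2, N) = f(leaf(f(false, m)), leaf(N)),  m = m.
Decompose f/2: X2 = leaf(f(false, m)),  N = leaf(N).
Bind X2 := leaf(f(false, m)); no other remaining equation mentions X2.
Occurs check fails: N occurs in leaf(N); the equation N = leaf(N) has no finite solution.

FAIL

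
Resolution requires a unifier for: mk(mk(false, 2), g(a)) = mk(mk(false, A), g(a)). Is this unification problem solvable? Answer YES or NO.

Decompose mk/2: mk(false, 2) = mk(false, A),  g(a) = g(a).
Decompose mk/2: false = false,  2 = A.
Delete trivial equation false = false.
Bind A := 2; no other remaining equation mentions A.
Delete trivial equation g(a) = g(a).
No equations remain and no clash or occurs-check failure arose, so a unifier exists.

YES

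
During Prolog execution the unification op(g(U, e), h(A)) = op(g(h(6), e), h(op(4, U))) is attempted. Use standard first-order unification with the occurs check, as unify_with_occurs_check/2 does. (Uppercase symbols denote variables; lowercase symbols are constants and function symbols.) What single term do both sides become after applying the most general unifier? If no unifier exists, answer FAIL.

Decompose op/2: g(U, e) = g(h(6), e),  h(A) = h(op(4, U)).
Decompose g/2: U = h(6),  e = e.
Bind U := h(6); substituting into the one remaining equation that mentions U gives: h(A) = h(op(4, h(6))).
Delete trivial equation e = e.
Decompose h/1: A = op(4, h(6)).
Bind A := op(4, h(6)).
Applying the MGU to either side gives op(g(h(6), e), h(op(4, h(6)))).

op(g(h(6), e), h(op(4, h(6))))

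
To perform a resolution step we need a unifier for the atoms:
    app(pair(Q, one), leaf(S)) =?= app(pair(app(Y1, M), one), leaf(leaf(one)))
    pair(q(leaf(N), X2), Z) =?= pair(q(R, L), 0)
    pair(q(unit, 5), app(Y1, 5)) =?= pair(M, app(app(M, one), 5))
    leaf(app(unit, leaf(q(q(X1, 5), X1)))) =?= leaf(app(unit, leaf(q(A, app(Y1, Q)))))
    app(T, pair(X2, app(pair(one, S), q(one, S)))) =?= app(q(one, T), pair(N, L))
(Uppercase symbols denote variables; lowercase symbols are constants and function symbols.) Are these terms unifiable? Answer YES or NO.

Decompose app/2: pair(Q, one) =?= pair(app(Y1, M), one),  leaf(S) =?= leaf(leaf(one)).
Decompose pair/2: Q =?= app(Y1, M),  one =?= one.
Bind Q := app(Y1, M); substituting into the one remaining equation that mentions Q gives: leaf(app(unit, leaf(q(q(X1, 5), X1)))) =?= leaf(app(unit, leaf(q(A, app(Y1, app(Y1, M)))))).
Delete trivial equation one =?= one.
Decompose leaf/1: S =?= leaf(one).
Bind S := leaf(one); substituting into the one remaining equation that mentions S gives: app(T, pair(X2, app(pair(one, leaf(one)), q(one, leaf(one))))) =?= app(q(one, T), pair(N, L)).
Decompose pair/2: q(leaf(N), X2) =?= q(R, L),  Z =?= 0.
Decompose q/2: leaf(N) =?= R,  X2 =?= L.
Bind R := leaf(N); no other remaining equation mentions R.
Bind X2 := L; substituting into the one remaining equation that mentions X2 gives: app(T, pair(L, app(pair(one, leaf(one)), q(one, leaf(one))))) =?= app(q(one, T), pair(N, L)).
Bind Z := 0; no other remaining equation mentions Z.
Decompose pair/2: q(unit, 5) =?= M,  app(Y1, 5) =?= app(app(M, one), 5).
Bind M := q(unit, 5); substituting into the 2 remaining equations that mention M gives: app(Y1, 5) =?= app(app(q(unit, 5), one), 5),  leaf(app(unit, leaf(q(q(X1, 5), X1)))) =?= leaf(app(unit, leaf(q(A, app(Y1, app(Y1, q(unit, 5))))))). Substituting into the earlier binding gives Q := app(Y1, q(unit, 5)).
Decompose app/2: Y1 =?= app(q(unit, 5), one),  5 =?= 5.
Bind Y1 := app(q(unit, 5), one); substituting into the one remaining equation that mentions Y1 gives: leaf(app(unit, leaf(q(q(X1, 5), X1)))) =?= leaf(app(unit, leaf(q(A, app(app(q(unit, 5), one), app(app(q(unit, 5), one), q(unit, 5))))))). Substituting into the earlier binding gives Q := app(app(q(unit, 5), one), q(unit, 5)).
Delete trivial equation 5 =?= 5.
Decompose leaf/1: app(unit, leaf(q(q(X1, 5), X1))) =?= app(unit, leaf(q(A, app(app(q(unit, 5), one), app(app(q(unit, 5), one), q(unit, 5)))))).
Decompose app/2: unit =?= unit,  leaf(q(q(X1, 5), X1)) =?= leaf(q(A, app(app(q(unit, 5), one), app(app(q(unit, 5), one), q(unit, 5))))).
Delete trivial equation unit =?= unit.
Decompose leaf/1: q(q(X1, 5), X1) =?= q(A, app(app(q(unit, 5), one), app(app(q(unit, 5), one), q(unit, 5)))).
Decompose q/2: q(X1, 5) =?= A,  X1 =?= app(app(q(unit, 5), one), app(app(q(unit, 5), one), q(unit, 5))).
Bind A := q(X1, 5); no other remaining equation mentions A.
Bind X1 := app(app(q(unit, 5), one), app(app(q(unit, 5), one), q(unit, 5))); no other remaining equation mentions X1. Substituting into the earlier binding gives A := q(app(app(q(unit, 5), one), app(app(q(unit, 5), one), q(unit, 5))), 5).
Decompose app/2: T =?= q(one, T),  pair(L, app(pair(one, leaf(one)), q(one, leaf(one)))) =?= pair(N, L).
Occurs check fails: T occurs in q(one, T); the equation T =?= q(one, T) has no finite solution.

NO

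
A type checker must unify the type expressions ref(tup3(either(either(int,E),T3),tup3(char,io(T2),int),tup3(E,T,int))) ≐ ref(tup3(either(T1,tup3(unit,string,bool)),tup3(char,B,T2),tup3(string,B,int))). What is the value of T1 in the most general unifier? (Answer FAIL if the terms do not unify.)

either(int,string)

Decompose ref/1: tup3(either(either(int,E),T3),tup3(char,io(T2),int),tup3(E,T,int)) ≐ tup3(either(T1,tup3(unit,string,bool)),tup3(char,B,T2),tup3(string,B,int)).
Decompose tup3/3: either(either(int,E),T3) ≐ either(T1,tup3(unit,string,bool)),  tup3(char,io(T2),int) ≐ tup3(char,B,T2),  tup3(E,T,int) ≐ tup3(string,B,int).
Decompose either/2: either(int,E) ≐ T1,  T3 ≐ tup3(unit,string,bool).
Bind T1 := either(int,E); no other remaining equation mentions T1.
Bind T3 := tup3(unit,string,bool); no other remaining equation mentions T3.
Decompose tup3/3: char ≐ char,  io(T2) ≐ B,  int ≐ T2.
Delete trivial equation char ≐ char.
Bind B := io(T2); substituting into the one remaining equation that mentions B gives: tup3(E,T,int) ≐ tup3(string,io(T2),int).
Bind T2 := int; substituting into the remaining equation gives: tup3(E,T,int) ≐ tup3(string,io(int),int). Substituting into the earlier binding gives B := io(int).
Decompose tup3/3: E ≐ string,  T ≐ io(int),  int ≐ int.
Bind E := string; no other remaining equation mentions E. Substituting into the earlier binding gives T1 := either(int,string).
Bind T := io(int); no other remaining equation mentions T.
Delete trivial equation int ≐ int.
MGU = { T1 := either(int,string), T3 := tup3(unit,string,bool), B := io(int), T2 := int, E := string, T := io(int) }, so T1 := either(int,string).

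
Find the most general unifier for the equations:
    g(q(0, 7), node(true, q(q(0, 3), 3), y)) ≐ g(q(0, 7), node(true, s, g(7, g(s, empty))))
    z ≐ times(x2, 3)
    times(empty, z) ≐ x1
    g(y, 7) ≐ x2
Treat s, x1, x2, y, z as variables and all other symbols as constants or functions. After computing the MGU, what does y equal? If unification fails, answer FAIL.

g(7, g(q(q(0, 3), 3), empty))

Decompose g/2: q(0, 7) ≐ q(0, 7),  node(true, q(q(0, 3), 3), y) ≐ node(true, s, g(7, g(s, empty))).
Delete trivial equation q(0, 7) ≐ q(0, 7).
Decompose node/3: true ≐ true,  q(q(0, 3), 3) ≐ s,  y ≐ g(7, g(s, empty)).
Delete trivial equation true ≐ true.
Bind s := q(q(0, 3), 3); substituting into the one remaining equation that mentions s gives: y ≐ g(7, g(q(q(0, 3), 3), empty)).
Bind y := g(7, g(q(q(0, 3), 3), empty)); substituting into the one remaining equation that mentions y gives: g(g(7, g(q(q(0, 3), 3), empty)), 7) ≐ x2.
Bind z := times(x2, 3); substituting into the one remaining equation that mentions z gives: times(empty, times(x2, 3)) ≐ x1.
Bind x1 := times(empty, times(x2, 3)); no other remaining equation mentions x1.
Bind x2 := g(g(7, g(q(q(0, 3), 3), empty)), 7). Substituting into the earlier bindings gives z := times(g(g(7, g(q(q(0, 3), 3), empty)), 7), 3), x1 := times(empty, times(g(g(7, g(q(q(0, 3), 3), empty)), 7), 3)).
MGU = { s -> q(q(0, 3), 3), y -> g(7, g(q(q(0, 3), 3), empty)), z -> times(g(g(7, g(q(q(0, 3), 3), empty)), 7), 3), x1 -> times(empty, times(g(g(7, g(q(q(0, 3), 3), empty)), 7), 3)), x2 -> g(g(7, g(q(q(0, 3), 3), empty)), 7) }, so y -> g(7, g(q(q(0, 3), 3), empty)).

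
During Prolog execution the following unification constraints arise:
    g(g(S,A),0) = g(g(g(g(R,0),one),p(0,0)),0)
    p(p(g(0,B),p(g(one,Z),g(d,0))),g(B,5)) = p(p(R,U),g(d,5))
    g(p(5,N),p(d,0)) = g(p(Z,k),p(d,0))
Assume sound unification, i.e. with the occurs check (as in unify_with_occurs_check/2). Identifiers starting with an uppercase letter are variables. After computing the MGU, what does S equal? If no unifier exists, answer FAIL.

Decompose g/2: g(S,A) = g(g(g(R,0),one),p(0,0)),  0 = 0.
Decompose g/2: S = g(g(R,0),one),  A = p(0,0).
Bind S := g(g(R,0),one); no other remaining equation mentions S.
Bind A := p(0,0); no other remaining equation mentions A.
Delete trivial equation 0 = 0.
Decompose p/2: p(g(0,B),p(g(one,Z),g(d,0))) = p(R,U),  g(B,5) = g(d,5).
Decompose p/2: g(0,B) = R,  p(g(one,Z),g(d,0)) = U.
Bind R := g(0,B); no other remaining equation mentions R. Substituting into the earlier binding gives S := g(g(g(0,B),0),one).
Bind U := p(g(one,Z),g(d,0)); no other remaining equation mentions U.
Decompose g/2: B = d,  5 = 5.
Bind B := d; no other remaining equation mentions B. Substituting into the earlier bindings gives S := g(g(g(0,d),0),one), R := g(0,d).
Delete trivial equation 5 = 5.
Decompose g/2: p(5,N) = p(Z,k),  p(d,0) = p(d,0).
Decompose p/2: 5 = Z,  N = k.
Bind Z := 5; no other remaining equation mentions Z. Substituting into the earlier binding gives U := p(g(one,5),g(d,0)).
Bind N := k; no other remaining equation mentions N.
Delete trivial equation p(d,0) = p(d,0).
MGU = { S = g(g(g(0,d),0),one), A = p(0,0), R = g(0,d), U = p(g(one,5),g(d,0)), B = d, Z = 5, N = k }, so S = g(g(g(0,d),0),one).

g(g(g(0,d),0),one)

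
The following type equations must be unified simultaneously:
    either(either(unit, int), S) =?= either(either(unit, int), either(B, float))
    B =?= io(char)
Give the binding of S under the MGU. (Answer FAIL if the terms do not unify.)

either(io(char), float)

Decompose either/2: either(unit, int) =?= either(unit, int),  S =?= either(B, float).
Delete trivial equation either(unit, int) =?= either(unit, int).
Bind S := either(B, float); no other remaining equation mentions S.
Bind B := io(char). Substituting into the earlier binding gives S := either(io(char), float).
MGU = { S := either(io(char), float), B := io(char) }, so S := either(io(char), float).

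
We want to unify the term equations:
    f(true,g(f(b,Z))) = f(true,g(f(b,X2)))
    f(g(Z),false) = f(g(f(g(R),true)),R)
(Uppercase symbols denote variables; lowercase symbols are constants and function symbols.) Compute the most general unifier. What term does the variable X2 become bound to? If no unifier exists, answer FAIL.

f(g(false),true)

Decompose f/2: true = true,  g(f(b,Z)) = g(f(b,X2)).
Delete trivial equation true = true.
Decompose g/1: f(b,Z) = f(b,X2).
Decompose f/2: b = b,  Z = X2.
Delete trivial equation b = b.
Bind Z := X2; substituting into the remaining equation gives: f(g(X2),false) = f(g(f(g(R),true)),R).
Decompose f/2: g(X2) = g(f(g(R),true)),  false = R.
Decompose g/1: X2 = f(g(R),true).
Bind X2 := f(g(R),true); no other remaining equation mentions X2. Substituting into the earlier binding gives Z := f(g(R),true).
Bind R := false. Substituting into the earlier bindings gives Z := f(g(false),true), X2 := f(g(false),true).
MGU = { Z -> f(g(false),true), X2 -> f(g(false),true), R -> false }, so X2 -> f(g(false),true).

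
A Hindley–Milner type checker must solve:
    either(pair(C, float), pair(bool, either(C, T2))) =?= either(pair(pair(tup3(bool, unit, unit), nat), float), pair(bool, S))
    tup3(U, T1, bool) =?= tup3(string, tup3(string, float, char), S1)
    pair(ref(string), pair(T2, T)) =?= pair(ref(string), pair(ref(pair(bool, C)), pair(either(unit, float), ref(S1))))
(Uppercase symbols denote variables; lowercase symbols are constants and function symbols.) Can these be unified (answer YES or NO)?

Decompose either/2: pair(C, float) =?= pair(pair(tup3(bool, unit, unit), nat), float),  pair(bool, either(C, T2)) =?= pair(bool, S).
Decompose pair/2: C =?= pair(tup3(bool, unit, unit), nat),  float =?= float.
Bind C := pair(tup3(bool, unit, unit), nat); substituting into the 2 remaining equations that mention C gives: pair(bool, either(pair(tup3(bool, unit, unit), nat), T2)) =?= pair(bool, S),  pair(ref(string), pair(T2, T)) =?= pair(ref(string), pair(ref(pair(bool, pair(tup3(bool, unit, unit), nat))), pair(either(unit, float), ref(S1)))).
Delete trivial equation float =?= float.
Decompose pair/2: bool =?= bool,  either(pair(tup3(bool, unit, unit), nat), T2) =?= S.
Delete trivial equation bool =?= bool.
Bind S := either(pair(tup3(bool, unit, unit), nat), T2); no other remaining equation mentions S.
Decompose tup3/3: U =?= string,  T1 =?= tup3(string, float, char),  bool =?= S1.
Bind U := string; no other remaining equation mentions U.
Bind T1 := tup3(string, float, char); no other remaining equation mentions T1.
Bind S1 := bool; substituting into the remaining equation gives: pair(ref(string), pair(T2, T)) =?= pair(ref(string), pair(ref(pair(bool, pair(tup3(bool, unit, unit), nat))), pair(either(unit, float), ref(bool)))).
Decompose pair/2: ref(string) =?= ref(string),  pair(T2, T) =?= pair(ref(pair(bool, pair(tup3(bool, unit, unit), nat))), pair(either(unit, float), ref(bool))).
Delete trivial equation ref(string) =?= ref(string).
Decompose pair/2: T2 =?= ref(pair(bool, pair(tup3(bool, unit, unit), nat))),  T =?= pair(either(unit, float), ref(bool)).
Bind T2 := ref(pair(bool, pair(tup3(bool, unit, unit), nat))); no other remaining equation mentions T2. Substituting into the earlier binding gives S := either(pair(tup3(bool, unit, unit), nat), ref(pair(bool, pair(tup3(bool, unit, unit), nat)))).
Bind T := pair(either(unit, float), ref(bool)).
No equations remain and no clash or occurs-check failure arose, so a unifier exists.

YES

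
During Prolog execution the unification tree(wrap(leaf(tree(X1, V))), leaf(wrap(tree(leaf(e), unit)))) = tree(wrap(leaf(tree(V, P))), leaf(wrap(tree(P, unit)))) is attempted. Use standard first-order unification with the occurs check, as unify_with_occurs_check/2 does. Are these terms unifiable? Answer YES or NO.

YES

Decompose tree/2: wrap(leaf(tree(X1, V))) = wrap(leaf(tree(V, P))),  leaf(wrap(tree(leaf(e), unit))) = leaf(wrap(tree(P, unit))).
Decompose wrap/1: leaf(tree(X1, V)) = leaf(tree(V, P)).
Decompose leaf/1: tree(X1, V) = tree(V, P).
Decompose tree/2: X1 = V,  V = P.
Bind X1 := V; no other remaining equation mentions X1.
Bind V := P; no other remaining equation mentions V. Substituting into the earlier binding gives X1 := P.
Decompose leaf/1: wrap(tree(leaf(e), unit)) = wrap(tree(P, unit)).
Decompose wrap/1: tree(leaf(e), unit) = tree(P, unit).
Decompose tree/2: leaf(e) = P,  unit = unit.
Bind P := leaf(e); no other remaining equation mentions P. Substituting into the earlier bindings gives X1 := leaf(e), V := leaf(e).
Delete trivial equation unit = unit.
No equations remain and no clash or occurs-check failure arose, so a unifier exists.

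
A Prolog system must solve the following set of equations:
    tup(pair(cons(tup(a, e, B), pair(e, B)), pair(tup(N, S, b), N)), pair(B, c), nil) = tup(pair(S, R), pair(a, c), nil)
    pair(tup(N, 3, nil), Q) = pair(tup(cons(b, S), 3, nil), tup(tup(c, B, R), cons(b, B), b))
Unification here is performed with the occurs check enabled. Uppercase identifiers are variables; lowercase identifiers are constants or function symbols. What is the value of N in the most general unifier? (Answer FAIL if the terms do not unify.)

Decompose tup/3: pair(cons(tup(a, e, B), pair(e, B)), pair(tup(N, S, b), N)) = pair(S, R),  pair(B, c) = pair(a, c),  nil = nil.
Decompose pair/2: cons(tup(a, e, B), pair(e, B)) = S,  pair(tup(N, S, b), N) = R.
Bind S := cons(tup(a, e, B), pair(e, B)); substituting into the 2 remaining equations that mention S gives: pair(tup(N, cons(tup(a, e, B), pair(e, B)), b), N) = R,  pair(tup(N, 3, nil), Q) = pair(tup(cons(b, cons(tup(a, e, B), pair(e, B))), 3, nil), tup(tup(c, B, R), cons(b, B), b)).
Bind R := pair(tup(N, cons(tup(a, e, B), pair(e, B)), b), N); substituting into the one remaining equation that mentions R gives: pair(tup(N, 3, nil), Q) = pair(tup(cons(b, cons(tup(a, e, B), pair(e, B))), 3, nil), tup(tup(c, B, pair(tup(N, cons(tup(a, e, B), pair(e, B)), b), N)), cons(b, B), b)).
Decompose pair/2: B = a,  c = c.
Bind B := a; substituting into the one remaining equation that mentions B gives: pair(tup(N, 3, nil), Q) = pair(tup(cons(b, cons(tup(a, e, a), pair(e, a))), 3, nil), tup(tup(c, a, pair(tup(N, cons(tup(a, e, a), pair(e, a)), b), N)), cons(b, a), b)). Substituting into the earlier bindings gives S := cons(tup(a, e, a), pair(e, a)), R := pair(tup(N, cons(tup(a, e, a), pair(e, a)), b), N).
Delete trivial equation c = c.
Delete trivial equation nil = nil.
Decompose pair/2: tup(N, 3, nil) = tup(cons(b, cons(tup(a, e, a), pair(e, a))), 3, nil),  Q = tup(tup(c, a, pair(tup(N, cons(tup(a, e, a), pair(e, a)), b), N)), cons(b, a), b).
Decompose tup/3: N = cons(b, cons(tup(a, e, a), pair(e, a))),  3 = 3,  nil = nil.
Bind N := cons(b, cons(tup(a, e, a), pair(e, a))); substituting into the one remaining equation that mentions N gives: Q = tup(tup(c, a, pair(tup(cons(b, cons(tup(a, e, a), pair(e, a))), cons(tup(a, e, a), pair(e, a)), b), cons(b, cons(tup(a, e, a), pair(e, a))))), cons(b, a), b). Substituting into the earlier binding gives R := pair(tup(cons(b, cons(tup(a, e, a), pair(e, a))), cons(tup(a, e, a), pair(e, a)), b), cons(b, cons(tup(a, e, a), pair(e, a)))).
Delete trivial equation 3 = 3.
Delete trivial equation nil = nil.
Bind Q := tup(tup(c, a, pair(tup(cons(b, cons(tup(a, e, a), pair(e, a))), cons(tup(a, e, a), pair(e, a)), b), cons(b, cons(tup(a, e, a), pair(e, a))))), cons(b, a), b).
MGU = { S = cons(tup(a, e, a), pair(e, a)), R = pair(tup(cons(b, cons(tup(a, e, a), pair(e, a))), cons(tup(a, e, a), pair(e, a)), b), cons(b, cons(tup(a, e, a), pair(e, a)))), B = a, N = cons(b, cons(tup(a, e, a), pair(e, a))), Q = tup(tup(c, a, pair(tup(cons(b, cons(tup(a, e, a), pair(e, a))), cons(tup(a, e, a), pair(e, a)), b), cons(b, cons(tup(a, e, a), pair(e, a))))), cons(b, a), b) }, so N = cons(b, cons(tup(a, e, a), pair(e, a))).

cons(b, cons(tup(a, e, a), pair(e, a)))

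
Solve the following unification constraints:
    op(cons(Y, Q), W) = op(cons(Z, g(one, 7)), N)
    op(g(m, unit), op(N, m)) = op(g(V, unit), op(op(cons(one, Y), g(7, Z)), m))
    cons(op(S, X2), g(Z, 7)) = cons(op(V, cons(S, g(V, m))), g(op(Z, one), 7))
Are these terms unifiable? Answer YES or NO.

Decompose op/2: cons(Y, Q) = cons(Z, g(one, 7)),  W = N.
Decompose cons/2: Y = Z,  Q = g(one, 7).
Bind Y := Z; substituting into the one remaining equation that mentions Y gives: op(g(m, unit), op(N, m)) = op(g(V, unit), op(op(cons(one, Z), g(7, Z)), m)).
Bind Q := g(one, 7); no other remaining equation mentions Q.
Bind W := N; no other remaining equation mentions W.
Decompose op/2: g(m, unit) = g(V, unit),  op(N, m) = op(op(cons(one, Z), g(7, Z)), m).
Decompose g/2: m = V,  unit = unit.
Bind V := m; substituting into the one remaining equation that mentions V gives: cons(op(S, X2), g(Z, 7)) = cons(op(m, cons(S, g(m, m))), g(op(Z, one), 7)).
Delete trivial equation unit = unit.
Decompose op/2: N = op(cons(one, Z), g(7, Z)),  m = m.
Bind N := op(cons(one, Z), g(7, Z)); no other remaining equation mentions N. Substituting into the earlier binding gives W := op(cons(one, Z), g(7, Z)).
Delete trivial equation m = m.
Decompose cons/2: op(S, X2) = op(m, cons(S, g(m, m))),  g(Z, 7) = g(op(Z, one), 7).
Decompose op/2: S = m,  X2 = cons(S, g(m, m)).
Bind S := m; substituting into the one remaining equation that mentions S gives: X2 = cons(m, g(m, m)).
Bind X2 := cons(m, g(m, m)); no other remaining equation mentions X2.
Decompose g/2: Z = op(Z, one),  7 = 7.
Occurs check fails: Z occurs in op(Z, one); the equation Z = op(Z, one) has no finite solution.

NO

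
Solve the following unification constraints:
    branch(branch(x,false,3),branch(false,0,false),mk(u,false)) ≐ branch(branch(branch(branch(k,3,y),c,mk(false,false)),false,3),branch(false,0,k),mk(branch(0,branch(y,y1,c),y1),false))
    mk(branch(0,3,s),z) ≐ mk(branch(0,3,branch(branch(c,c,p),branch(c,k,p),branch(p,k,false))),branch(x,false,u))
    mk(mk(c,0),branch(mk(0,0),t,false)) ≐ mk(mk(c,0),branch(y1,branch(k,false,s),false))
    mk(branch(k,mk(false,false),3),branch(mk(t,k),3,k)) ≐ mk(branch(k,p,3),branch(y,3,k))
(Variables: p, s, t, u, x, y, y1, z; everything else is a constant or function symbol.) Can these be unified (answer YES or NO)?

Decompose branch/3: branch(x,false,3) ≐ branch(branch(branch(k,3,y),c,mk(false,false)),false,3),  branch(false,0,false) ≐ branch(false,0,k),  mk(u,false) ≐ mk(branch(0,branch(y,y1,c),y1),false).
Decompose branch/3: x ≐ branch(branch(k,3,y),c,mk(false,false)),  false ≐ false,  3 ≐ 3.
Bind x := branch(branch(k,3,y),c,mk(false,false)); substituting into the one remaining equation that mentions x gives: mk(branch(0,3,s),z) ≐ mk(branch(0,3,branch(branch(c,c,p),branch(c,k,p),branch(p,k,false))),branch(branch(branch(k,3,y),c,mk(false,false)),false,u)).
Delete trivial equation false ≐ false.
Delete trivial equation 3 ≐ 3.
Decompose branch/3: false ≐ false,  0 ≐ 0,  false ≐ k.
Delete trivial equation false ≐ false.
Delete trivial equation 0 ≐ 0.
Clash: constants false and k differ; no unifier exists.

NO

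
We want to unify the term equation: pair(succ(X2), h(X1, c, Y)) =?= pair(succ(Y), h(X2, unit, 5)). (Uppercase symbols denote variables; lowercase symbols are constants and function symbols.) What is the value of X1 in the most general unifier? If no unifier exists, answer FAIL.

Decompose pair/2: succ(X2) =?= succ(Y),  h(X1, c, Y) =?= h(X2, unit, 5).
Decompose succ/1: X2 =?= Y.
Bind X2 := Y; substituting into the remaining equation gives: h(X1, c, Y) =?= h(Y, unit, 5).
Decompose h/3: X1 =?= Y,  c =?= unit,  Y =?= 5.
Bind X1 := Y; no other remaining equation mentions X1.
Clash: constants c and unit differ; no unifier exists.

FAIL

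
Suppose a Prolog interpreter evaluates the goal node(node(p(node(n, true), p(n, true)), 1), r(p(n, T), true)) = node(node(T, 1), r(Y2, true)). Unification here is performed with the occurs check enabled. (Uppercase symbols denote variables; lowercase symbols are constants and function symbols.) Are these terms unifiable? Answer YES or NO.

YES

Decompose node/2: node(p(node(n, true), p(n, true)), 1) = node(T, 1),  r(p(n, T), true) = r(Y2, true).
Decompose node/2: p(node(n, true), p(n, true)) = T,  1 = 1.
Bind T := p(node(n, true), p(n, true)); substituting into the one remaining equation that mentions T gives: r(p(n, p(node(n, true), p(n, true))), true) = r(Y2, true).
Delete trivial equation 1 = 1.
Decompose r/2: p(n, p(node(n, true), p(n, true))) = Y2,  true = true.
Bind Y2 := p(n, p(node(n, true), p(n, true))); no other remaining equation mentions Y2.
Delete trivial equation true = true.
No equations remain and no clash or occurs-check failure arose, so a unifier exists.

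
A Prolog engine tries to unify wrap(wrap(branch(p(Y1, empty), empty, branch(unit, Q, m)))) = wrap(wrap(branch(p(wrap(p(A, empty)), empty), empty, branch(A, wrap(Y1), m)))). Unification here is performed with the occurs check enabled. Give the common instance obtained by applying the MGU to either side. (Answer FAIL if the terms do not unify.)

Decompose wrap/1: wrap(branch(p(Y1, empty), empty, branch(unit, Q, m))) = wrap(branch(p(wrap(p(A, empty)), empty), empty, branch(A, wrap(Y1), m))).
Decompose wrap/1: branch(p(Y1, empty), empty, branch(unit, Q, m)) = branch(p(wrap(p(A, empty)), empty), empty, branch(A, wrap(Y1), m)).
Decompose branch/3: p(Y1, empty) = p(wrap(p(A, empty)), empty),  empty = empty,  branch(unit, Q, m) = branch(A, wrap(Y1), m).
Decompose p/2: Y1 = wrap(p(A, empty)),  empty = empty.
Bind Y1 := wrap(p(A, empty)); substituting into the one remaining equation that mentions Y1 gives: branch(unit, Q, m) = branch(A, wrap(wrap(p(A, empty))), m).
Delete trivial equation empty = empty.
Delete trivial equation empty = empty.
Decompose branch/3: unit = A,  Q = wrap(wrap(p(A, empty))),  m = m.
Bind A := unit; substituting into the one remaining equation that mentions A gives: Q = wrap(wrap(p(unit, empty))). Substituting into the earlier binding gives Y1 := wrap(p(unit, empty)).
Bind Q := wrap(wrap(p(unit, empty))); no other remaining equation mentions Q.
Delete trivial equation m = m.
Applying the MGU to either side gives wrap(wrap(branch(p(wrap(p(unit, empty)), empty), empty, branch(unit, wrap(wrap(p(unit, empty))), m)))).

wrap(wrap(branch(p(wrap(p(unit, empty)), empty), empty, branch(unit, wrap(wrap(p(unit, empty))), m))))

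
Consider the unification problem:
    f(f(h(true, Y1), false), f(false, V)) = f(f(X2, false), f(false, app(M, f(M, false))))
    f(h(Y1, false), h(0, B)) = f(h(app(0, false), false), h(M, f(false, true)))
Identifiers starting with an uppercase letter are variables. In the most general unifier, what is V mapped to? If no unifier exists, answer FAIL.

app(0, f(0, false))

Decompose f/2: f(h(true, Y1), false) = f(X2, false),  f(false, V) = f(false, app(M, f(M, false))).
Decompose f/2: h(true, Y1) = X2,  false = false.
Bind X2 := h(true, Y1); no other remaining equation mentions X2.
Delete trivial equation false = false.
Decompose f/2: false = false,  V = app(M, f(M, false)).
Delete trivial equation false = false.
Bind V := app(M, f(M, false)); no other remaining equation mentions V.
Decompose f/2: h(Y1, false) = h(app(0, false), false),  h(0, B) = h(M, f(false, true)).
Decompose h/2: Y1 = app(0, false),  false = false.
Bind Y1 := app(0, false); no other remaining equation mentions Y1. Substituting into the earlier binding gives X2 := h(true, app(0, false)).
Delete trivial equation false = false.
Decompose h/2: 0 = M,  B = f(false, true).
Bind M := 0; no other remaining equation mentions M. Substituting into the earlier binding gives V := app(0, f(0, false)).
Bind B := f(false, true).
MGU = { X2 ↦ h(true, app(0, false)), V ↦ app(0, f(0, false)), Y1 ↦ app(0, false), M ↦ 0, B ↦ f(false, true) }, so V ↦ app(0, f(0, false)).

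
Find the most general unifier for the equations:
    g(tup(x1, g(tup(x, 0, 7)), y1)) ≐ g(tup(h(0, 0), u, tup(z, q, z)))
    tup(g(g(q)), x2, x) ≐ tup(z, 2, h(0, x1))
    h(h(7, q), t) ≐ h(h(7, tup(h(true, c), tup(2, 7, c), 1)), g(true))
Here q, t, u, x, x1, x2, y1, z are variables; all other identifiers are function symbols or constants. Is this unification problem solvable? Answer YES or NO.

YES

Decompose g/1: tup(x1, g(tup(x, 0, 7)), y1) ≐ tup(h(0, 0), u, tup(z, q, z)).
Decompose tup/3: x1 ≐ h(0, 0),  g(tup(x, 0, 7)) ≐ u,  y1 ≐ tup(z, q, z).
Bind x1 := h(0, 0); substituting into the one remaining equation that mentions x1 gives: tup(g(g(q)), x2, x) ≐ tup(z, 2, h(0, h(0, 0))).
Bind u := g(tup(x, 0, 7)); no other remaining equation mentions u.
Bind y1 := tup(z, q, z); no other remaining equation mentions y1.
Decompose tup/3: g(g(q)) ≐ z,  x2 ≐ 2,  x ≐ h(0, h(0, 0)).
Bind z := g(g(q)); no other remaining equation mentions z. Substituting into the earlier binding gives y1 := tup(g(g(q)), q, g(g(q))).
Bind x2 := 2; no other remaining equation mentions x2.
Bind x := h(0, h(0, 0)); no other remaining equation mentions x. Substituting into the earlier binding gives u := g(tup(h(0, h(0, 0)), 0, 7)).
Decompose h/2: h(7, q) ≐ h(7, tup(h(true, c), tup(2, 7, c), 1)),  t ≐ g(true).
Decompose h/2: 7 ≐ 7,  q ≐ tup(h(true, c), tup(2, 7, c), 1).
Delete trivial equation 7 ≐ 7.
Bind q := tup(h(true, c), tup(2, 7, c), 1); no other remaining equation mentions q. Substituting into the earlier bindings gives y1 := tup(g(g(tup(h(true, c), tup(2, 7, c), 1))), tup(h(true, c), tup(2, 7, c), 1), g(g(tup(h(true, c), tup(2, 7, c), 1)))), z := g(g(tup(h(true, c), tup(2, 7, c), 1))).
Bind t := g(true).
No equations remain and no clash or occurs-check failure arose, so a unifier exists.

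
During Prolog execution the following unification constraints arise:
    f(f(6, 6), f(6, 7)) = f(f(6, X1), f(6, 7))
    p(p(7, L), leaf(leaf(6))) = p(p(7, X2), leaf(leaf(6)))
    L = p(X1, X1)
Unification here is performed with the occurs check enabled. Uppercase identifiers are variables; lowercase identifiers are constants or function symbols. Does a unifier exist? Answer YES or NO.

YES

Decompose f/2: f(6, 6) = f(6, X1),  f(6, 7) = f(6, 7).
Decompose f/2: 6 = 6,  6 = X1.
Delete trivial equation 6 = 6.
Bind X1 := 6; substituting into the one remaining equation that mentions X1 gives: L = p(6, 6).
Delete trivial equation f(6, 7) = f(6, 7).
Decompose p/2: p(7, L) = p(7, X2),  leaf(leaf(6)) = leaf(leaf(6)).
Decompose p/2: 7 = 7,  L = X2.
Delete trivial equation 7 = 7.
Bind L := X2; substituting into the one remaining equation that mentions L gives: X2 = p(6, 6).
Delete trivial equation leaf(leaf(6)) = leaf(leaf(6)).
Bind X2 := p(6, 6). Substituting into the earlier binding gives L := p(6, 6).
No equations remain and no clash or occurs-check failure arose, so a unifier exists.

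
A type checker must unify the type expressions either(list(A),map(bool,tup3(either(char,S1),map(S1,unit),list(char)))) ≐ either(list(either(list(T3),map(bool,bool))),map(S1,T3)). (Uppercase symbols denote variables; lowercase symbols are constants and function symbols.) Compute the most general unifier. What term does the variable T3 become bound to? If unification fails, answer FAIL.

tup3(either(char,bool),map(bool,unit),list(char))

Decompose either/2: list(A) ≐ list(either(list(T3),map(bool,bool))),  map(bool,tup3(either(char,S1),map(S1,unit),list(char))) ≐ map(S1,T3).
Decompose list/1: A ≐ either(list(T3),map(bool,bool)).
Bind A := either(list(T3),map(bool,bool)); no other remaining equation mentions A.
Decompose map/2: bool ≐ S1,  tup3(either(char,S1),map(S1,unit),list(char)) ≐ T3.
Bind S1 := bool; substituting into the remaining equation gives: tup3(either(char,bool),map(bool,unit),list(char)) ≐ T3.
Bind T3 := tup3(either(char,bool),map(bool,unit),list(char)). Substituting into the earlier binding gives A := either(list(tup3(either(char,bool),map(bool,unit),list(char))),map(bool,bool)).
MGU = { A := either(list(tup3(either(char,bool),map(bool,unit),list(char))),map(bool,bool)), S1 := bool, T3 := tup3(either(char,bool),map(bool,unit),list(char)) }, so T3 := tup3(either(char,bool),map(bool,unit),list(char)).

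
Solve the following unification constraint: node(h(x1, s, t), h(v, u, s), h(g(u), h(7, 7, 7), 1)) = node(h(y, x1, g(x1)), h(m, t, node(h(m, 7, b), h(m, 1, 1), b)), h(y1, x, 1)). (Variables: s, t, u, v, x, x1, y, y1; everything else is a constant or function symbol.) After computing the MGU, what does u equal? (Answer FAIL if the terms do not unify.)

Decompose node/3: h(x1, s, t) = h(y, x1, g(x1)),  h(v, u, s) = h(m, t, node(h(m, 7, b), h(m, 1, 1), b)),  h(g(u), h(7, 7, 7), 1) = h(y1, x, 1).
Decompose h/3: x1 = y,  s = x1,  t = g(x1).
Bind x1 := y; substituting into the 2 remaining equations that mention x1 gives: s = y,  t = g(y).
Bind s := y; substituting into the one remaining equation that mentions s gives: h(v, u, y) = h(m, t, node(h(m, 7, b), h(m, 1, 1), b)).
Bind t := g(y); substituting into the one remaining equation that mentions t gives: h(v, u, y) = h(m, g(y), node(h(m, 7, b), h(m, 1, 1), b)).
Decompose h/3: v = m,  u = g(y),  y = node(h(m, 7, b), h(m, 1, 1), b).
Bind v := m; no other remaining equation mentions v.
Bind u := g(y); substituting into the one remaining equation that mentions u gives: h(g(g(y)), h(7, 7, 7), 1) = h(y1, x, 1).
Bind y := node(h(m, 7, b), h(m, 1, 1), b); substituting into the remaining equation gives: h(g(g(node(h(m, 7, b), h(m, 1, 1), b))), h(7, 7, 7), 1) = h(y1, x, 1). Substituting into the earlier bindings gives x1 := node(h(m, 7, b), h(m, 1, 1), b), s := node(h(m, 7, b), h(m, 1, 1), b), t := g(node(h(m, 7, b), h(m, 1, 1), b)), u := g(node(h(m, 7, b), h(m, 1, 1), b)).
Decompose h/3: g(g(node(h(m, 7, b), h(m, 1, 1), b))) = y1,  h(7, 7, 7) = x,  1 = 1.
Bind y1 := g(g(node(h(m, 7, b), h(m, 1, 1), b))); no other remaining equation mentions y1.
Bind x := h(7, 7, 7); no other remaining equation mentions x.
Delete trivial equation 1 = 1.
MGU = { x1 -> node(h(m, 7, b), h(m, 1, 1), b), s -> node(h(m, 7, b), h(m, 1, 1), b), t -> g(node(h(m, 7, b), h(m, 1, 1), b)), v -> m, u -> g(node(h(m, 7, b), h(m, 1, 1), b)), y -> node(h(m, 7, b), h(m, 1, 1), b), y1 -> g(g(node(h(m, 7, b), h(m, 1, 1), b))), x -> h(7, 7, 7) }, so u -> g(node(h(m, 7, b), h(m, 1, 1), b)).

g(node(h(m, 7, b), h(m, 1, 1), b))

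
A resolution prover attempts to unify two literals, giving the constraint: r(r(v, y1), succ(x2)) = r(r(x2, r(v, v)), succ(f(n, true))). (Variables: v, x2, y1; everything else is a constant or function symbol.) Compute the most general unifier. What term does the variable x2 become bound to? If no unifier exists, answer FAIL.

f(n, true)

Decompose r/2: r(v, y1) = r(x2, r(v, v)),  succ(x2) = succ(f(n, true)).
Decompose r/2: v = x2,  y1 = r(v, v).
Bind v := x2; substituting into the one remaining equation that mentions v gives: y1 = r(x2, x2).
Bind y1 := r(x2, x2); no other remaining equation mentions y1.
Decompose succ/1: x2 = f(n, true).
Bind x2 := f(n, true). Substituting into the earlier bindings gives v := f(n, true), y1 := r(f(n, true), f(n, true)).
MGU = { v -> f(n, true), y1 -> r(f(n, true), f(n, true)), x2 -> f(n, true) }, so x2 -> f(n, true).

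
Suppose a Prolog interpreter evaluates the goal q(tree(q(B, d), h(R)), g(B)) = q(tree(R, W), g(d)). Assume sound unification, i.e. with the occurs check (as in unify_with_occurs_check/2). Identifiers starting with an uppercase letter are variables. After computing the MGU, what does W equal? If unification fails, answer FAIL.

Decompose q/2: tree(q(B, d), h(R)) = tree(R, W),  g(B) = g(d).
Decompose tree/2: q(B, d) = R,  h(R) = W.
Bind R := q(B, d); substituting into the one remaining equation that mentions R gives: h(q(B, d)) = W.
Bind W := h(q(B, d)); no other remaining equation mentions W.
Decompose g/1: B = d.
Bind B := d. Substituting into the earlier bindings gives R := q(d, d), W := h(q(d, d)).
MGU = { R ↦ q(d, d), W ↦ h(q(d, d)), B ↦ d }, so W ↦ h(q(d, d)).

h(q(d, d))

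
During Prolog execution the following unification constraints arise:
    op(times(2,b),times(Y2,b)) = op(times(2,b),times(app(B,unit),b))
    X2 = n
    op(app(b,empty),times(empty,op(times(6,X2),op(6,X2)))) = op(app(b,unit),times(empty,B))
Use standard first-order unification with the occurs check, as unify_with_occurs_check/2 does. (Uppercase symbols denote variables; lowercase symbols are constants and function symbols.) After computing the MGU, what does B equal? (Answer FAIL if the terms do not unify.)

Decompose op/2: times(2,b) = times(2,b),  times(Y2,b) = times(app(B,unit),b).
Delete trivial equation times(2,b) = times(2,b).
Decompose times/2: Y2 = app(B,unit),  b = b.
Bind Y2 := app(B,unit); no other remaining equation mentions Y2.
Delete trivial equation b = b.
Bind X2 := n; substituting into the remaining equation gives: op(app(b,empty),times(empty,op(times(6,n),op(6,n)))) = op(app(b,unit),times(empty,B)).
Decompose op/2: app(b,empty) = app(b,unit),  times(empty,op(times(6,n),op(6,n))) = times(empty,B).
Decompose app/2: b = b,  empty = unit.
Delete trivial equation b = b.
Clash: constants empty and unit differ; no unifier exists.

FAIL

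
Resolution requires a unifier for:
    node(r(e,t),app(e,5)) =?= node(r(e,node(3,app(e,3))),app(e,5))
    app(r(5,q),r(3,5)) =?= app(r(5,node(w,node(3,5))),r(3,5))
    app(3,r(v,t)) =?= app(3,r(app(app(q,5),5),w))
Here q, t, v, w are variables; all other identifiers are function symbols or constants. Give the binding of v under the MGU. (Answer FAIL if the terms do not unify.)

app(app(node(node(3,app(e,3)),node(3,5)),5),5)

Decompose node/2: r(e,t) =?= r(e,node(3,app(e,3))),  app(e,5) =?= app(e,5).
Decompose r/2: e =?= e,  t =?= node(3,app(e,3)).
Delete trivial equation e =?= e.
Bind t := node(3,app(e,3)); substituting into the one remaining equation that mentions t gives: app(3,r(v,node(3,app(e,3)))) =?= app(3,r(app(app(q,5),5),w)).
Delete trivial equation app(e,5) =?= app(e,5).
Decompose app/2: r(5,q) =?= r(5,node(w,node(3,5))),  r(3,5) =?= r(3,5).
Decompose r/2: 5 =?= 5,  q =?= node(w,node(3,5)).
Delete trivial equation 5 =?= 5.
Bind q := node(w,node(3,5)); substituting into the one remaining equation that mentions q gives: app(3,r(v,node(3,app(e,3)))) =?= app(3,r(app(app(node(w,node(3,5)),5),5),w)).
Delete trivial equation r(3,5) =?= r(3,5).
Decompose app/2: 3 =?= 3,  r(v,node(3,app(e,3))) =?= r(app(app(node(w,node(3,5)),5),5),w).
Delete trivial equation 3 =?= 3.
Decompose r/2: v =?= app(app(node(w,node(3,5)),5),5),  node(3,app(e,3)) =?= w.
Bind v := app(app(node(w,node(3,5)),5),5); no other remaining equation mentions v.
Bind w := node(3,app(e,3)). Substituting into the earlier bindings gives q := node(node(3,app(e,3)),node(3,5)), v := app(app(node(node(3,app(e,3)),node(3,5)),5),5).
MGU = { t -> node(3,app(e,3)), q -> node(node(3,app(e,3)),node(3,5)), v -> app(app(node(node(3,app(e,3)),node(3,5)),5),5), w -> node(3,app(e,3)) }, so v -> app(app(node(node(3,app(e,3)),node(3,5)),5),5).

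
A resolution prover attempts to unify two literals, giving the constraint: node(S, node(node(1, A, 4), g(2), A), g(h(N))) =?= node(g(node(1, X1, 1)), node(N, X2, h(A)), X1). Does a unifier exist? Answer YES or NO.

Decompose node/3: S =?= g(node(1, X1, 1)),  node(node(1, A, 4), g(2), A) =?= node(N, X2, h(A)),  g(h(N)) =?= X1.
Bind S := g(node(1, X1, 1)); no other remaining equation mentions S.
Decompose node/3: node(1, A, 4) =?= N,  g(2) =?= X2,  A =?= h(A).
Bind N := node(1, A, 4); substituting into the one remaining equation that mentions N gives: g(h(node(1, A, 4))) =?= X1.
Bind X2 := g(2); no other remaining equation mentions X2.
Occurs check fails: A occurs in h(A); the equation A =?= h(A) has no finite solution.

NO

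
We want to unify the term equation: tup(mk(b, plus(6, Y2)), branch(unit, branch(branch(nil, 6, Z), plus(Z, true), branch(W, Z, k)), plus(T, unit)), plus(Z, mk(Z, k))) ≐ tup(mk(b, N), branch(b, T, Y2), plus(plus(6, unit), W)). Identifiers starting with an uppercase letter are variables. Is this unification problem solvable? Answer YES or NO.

Decompose tup/3: mk(b, plus(6, Y2)) ≐ mk(b, N),  branch(unit, branch(branch(nil, 6, Z), plus(Z, true), branch(W, Z, k)), plus(T, unit)) ≐ branch(b, T, Y2),  plus(Z, mk(Z, k)) ≐ plus(plus(6, unit), W).
Decompose mk/2: b ≐ b,  plus(6, Y2) ≐ N.
Delete trivial equation b ≐ b.
Bind N := plus(6, Y2); no other remaining equation mentions N.
Decompose branch/3: unit ≐ b,  branch(branch(nil, 6, Z), plus(Z, true), branch(W, Z, k)) ≐ T,  plus(T, unit) ≐ Y2.
Clash: constants unit and b differ; no unifier exists.

NO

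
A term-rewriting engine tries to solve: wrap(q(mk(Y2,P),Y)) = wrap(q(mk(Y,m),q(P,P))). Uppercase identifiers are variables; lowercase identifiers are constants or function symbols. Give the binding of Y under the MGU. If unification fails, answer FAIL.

q(m,m)

Decompose wrap/1: q(mk(Y2,P),Y) = q(mk(Y,m),q(P,P)).
Decompose q/2: mk(Y2,P) = mk(Y,m),  Y = q(P,P).
Decompose mk/2: Y2 = Y,  P = m.
Bind Y2 := Y; no other remaining equation mentions Y2.
Bind P := m; substituting into the remaining equation gives: Y = q(m,m).
Bind Y := q(m,m). Substituting into the earlier binding gives Y2 := q(m,m).
MGU = { Y2 := q(m,m), P := m, Y := q(m,m) }, so Y := q(m,m).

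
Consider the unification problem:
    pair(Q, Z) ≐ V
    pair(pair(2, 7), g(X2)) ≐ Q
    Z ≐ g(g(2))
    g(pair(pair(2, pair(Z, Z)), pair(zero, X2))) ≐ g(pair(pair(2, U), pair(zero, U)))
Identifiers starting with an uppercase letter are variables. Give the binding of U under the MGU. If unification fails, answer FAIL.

pair(g(g(2)), g(g(2)))

Bind V := pair(Q, Z); no other remaining equation mentions V.
Bind Q := pair(pair(2, 7), g(X2)); no other remaining equation mentions Q. Substituting into the earlier binding gives V := pair(pair(pair(2, 7), g(X2)), Z).
Bind Z := g(g(2)); substituting into the remaining equation gives: g(pair(pair(2, pair(g(g(2)), g(g(2)))), pair(zero, X2))) ≐ g(pair(pair(2, U), pair(zero, U))). Substituting into the earlier binding gives V := pair(pair(pair(2, 7), g(X2)), g(g(2))).
Decompose g/1: pair(pair(2, pair(g(g(2)), g(g(2)))), pair(zero, X2)) ≐ pair(pair(2, U), pair(zero, U)).
Decompose pair/2: pair(2, pair(g(g(2)), g(g(2)))) ≐ pair(2, U),  pair(zero, X2) ≐ pair(zero, U).
Decompose pair/2: 2 ≐ 2,  pair(g(g(2)), g(g(2))) ≐ U.
Delete trivial equation 2 ≐ 2.
Bind U := pair(g(g(2)), g(g(2))); substituting into the remaining equation gives: pair(zero, X2) ≐ pair(zero, pair(g(g(2)), g(g(2)))).
Decompose pair/2: zero ≐ zero,  X2 ≐ pair(g(g(2)), g(g(2))).
Delete trivial equation zero ≐ zero.
Bind X2 := pair(g(g(2)), g(g(2))). Substituting into the earlier bindings gives V := pair(pair(pair(2, 7), g(pair(g(g(2)), g(g(2))))), g(g(2))), Q := pair(pair(2, 7), g(pair(g(g(2)), g(g(2))))).
MGU = { V ↦ pair(pair(pair(2, 7), g(pair(g(g(2)), g(g(2))))), g(g(2))), Q ↦ pair(pair(2, 7), g(pair(g(g(2)), g(g(2))))), Z ↦ g(g(2)), U ↦ pair(g(g(2)), g(g(2))), X2 ↦ pair(g(g(2)), g(g(2))) }, so U ↦ pair(g(g(2)), g(g(2))).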